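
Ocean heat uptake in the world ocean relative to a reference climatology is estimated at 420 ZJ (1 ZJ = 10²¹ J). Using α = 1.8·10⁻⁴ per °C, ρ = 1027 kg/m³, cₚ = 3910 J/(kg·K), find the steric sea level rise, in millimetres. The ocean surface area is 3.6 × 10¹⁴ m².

Δh = 52.3 mm

Per unit area: Q = 420×10²¹ / (3.6×10¹⁴) ≈ 1.167×10⁹ J/m²
Δh = αQ/(ρcₚ) = 1.8×10⁻⁴ × 1.167×10⁹ / (1027 × 3910) ≈ 0.052311 m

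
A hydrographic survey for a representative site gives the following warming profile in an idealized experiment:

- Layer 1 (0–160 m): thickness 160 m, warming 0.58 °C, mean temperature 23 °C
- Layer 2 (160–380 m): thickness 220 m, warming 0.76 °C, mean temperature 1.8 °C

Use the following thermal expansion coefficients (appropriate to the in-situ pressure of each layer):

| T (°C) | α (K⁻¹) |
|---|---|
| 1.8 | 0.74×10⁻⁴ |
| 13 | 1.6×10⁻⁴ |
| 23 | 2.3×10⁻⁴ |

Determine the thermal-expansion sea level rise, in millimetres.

Layer 1 at 23 °C → α = 2.3×10⁻⁴ K⁻¹
Layer 2 at 1.8 °C → α = 0.74×10⁻⁴ K⁻¹
Layer 1: 2.3×10⁻⁴ × 160 × 0.58 = 0.021344 m
Layer 2: 220 × 0.74×10⁻⁴ × 0.76 = 0.0123728 m
Δh = 0.021344 + 0.0123728 = 0.0337168 m ≈ 33.7 mm

33.7 mm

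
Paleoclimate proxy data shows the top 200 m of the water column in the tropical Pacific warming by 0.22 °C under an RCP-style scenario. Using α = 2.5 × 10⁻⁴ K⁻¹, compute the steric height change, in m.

Δh = αΔT·H = 2.5×10⁻⁴ × 0.22 × 200 = 0.01100 m

Δh ≈ 0.0110 m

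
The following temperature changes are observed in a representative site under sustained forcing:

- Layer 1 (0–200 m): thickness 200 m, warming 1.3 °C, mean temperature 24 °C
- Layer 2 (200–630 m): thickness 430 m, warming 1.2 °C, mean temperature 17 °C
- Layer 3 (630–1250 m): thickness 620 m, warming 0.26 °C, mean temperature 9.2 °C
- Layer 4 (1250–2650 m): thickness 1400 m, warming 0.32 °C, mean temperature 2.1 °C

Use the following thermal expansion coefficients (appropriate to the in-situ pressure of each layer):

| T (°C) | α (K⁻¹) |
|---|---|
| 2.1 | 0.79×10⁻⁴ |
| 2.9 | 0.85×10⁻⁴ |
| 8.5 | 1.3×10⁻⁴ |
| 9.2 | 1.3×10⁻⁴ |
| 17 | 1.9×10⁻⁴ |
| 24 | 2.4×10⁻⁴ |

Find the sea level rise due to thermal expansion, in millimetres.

220 mm

Layer 1 at 24 °C → α = 2.4×10⁻⁴ K⁻¹
Layer 2 at 17 °C → α = 1.9×10⁻⁴ K⁻¹
Layer 3 at 9.2 °C → α = 1.3×10⁻⁴ K⁻¹
Layer 4 at 2.1 °C → α = 0.79×10⁻⁴ K⁻¹
2.4×10⁻⁴ × 200 × 1.3 = 0.06240 m
Layer 2: 430 × 1.2 × 1.9×10⁻⁴ = 0.09804 m
620 × 0.26 × 1.3×10⁻⁴ = 0.020956 m
1400 × 0.79×10⁻⁴ × 0.32 = 0.035392 m
Δh = 0.06240 + 0.09804 + 0.020956 + 0.035392 = 0.216788 m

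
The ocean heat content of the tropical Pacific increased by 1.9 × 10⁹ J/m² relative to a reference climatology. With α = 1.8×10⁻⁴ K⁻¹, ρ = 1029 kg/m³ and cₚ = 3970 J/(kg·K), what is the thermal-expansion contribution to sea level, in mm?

Δh = αQ/(ρcₚ) = 1.8×10⁻⁴ × 1.9×10⁹ / (1029 × 3970) ≈ 0.083718 m

83.7 mm of thermosteric rise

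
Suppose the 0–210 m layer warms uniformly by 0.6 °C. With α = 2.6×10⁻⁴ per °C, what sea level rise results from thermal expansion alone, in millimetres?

32.8 mm

Δh = αΔT·H = 2.6×10⁻⁴ × 0.6 × 210 = 0.03276 m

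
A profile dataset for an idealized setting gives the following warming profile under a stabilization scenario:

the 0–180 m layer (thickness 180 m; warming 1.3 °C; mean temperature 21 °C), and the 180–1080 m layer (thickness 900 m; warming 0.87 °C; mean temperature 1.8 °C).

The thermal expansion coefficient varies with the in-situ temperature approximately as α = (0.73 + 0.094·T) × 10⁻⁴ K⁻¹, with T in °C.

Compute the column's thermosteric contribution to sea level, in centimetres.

Layer 1: α = (0.73 + 0.094×21)×10⁻⁴ = 2.704×10⁻⁴ K⁻¹
Layer 2: α = (0.73 + 0.094×1.8)×10⁻⁴ = 0.8992×10⁻⁴ K⁻¹
Layer 1: 2.704×10⁻⁴ × 1.3 × 180 = 0.0632736 m
180–1080 m: 0.8992×10⁻⁴ × 0.87 × 900 = 0.07040736 m
Δh = 0.0632736 + 0.07040736 = 0.13368096 m ≈ 13.4 cm

13.4 cm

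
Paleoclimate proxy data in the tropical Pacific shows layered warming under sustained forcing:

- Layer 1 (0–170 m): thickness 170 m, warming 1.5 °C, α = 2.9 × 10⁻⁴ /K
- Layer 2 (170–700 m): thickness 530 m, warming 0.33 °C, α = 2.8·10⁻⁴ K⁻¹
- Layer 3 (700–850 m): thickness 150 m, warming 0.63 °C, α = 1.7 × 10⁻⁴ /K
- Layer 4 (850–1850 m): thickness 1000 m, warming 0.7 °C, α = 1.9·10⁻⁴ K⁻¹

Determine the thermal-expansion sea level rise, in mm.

Δh = 272 mm

1.5 × 170 × 2.9×10⁻⁴ = 0.07395 m
2.8×10⁻⁴ × 0.33 × 530 = 0.048972 m
150 × 0.63 × 1.7×10⁻⁴ = 0.016065 m
850–1850 m: 1.9×10⁻⁴ × 0.7 × 1000 = 0.13300 m
Δh = 0.07395 + 0.048972 + 0.016065 + 0.13300 = 0.271987 m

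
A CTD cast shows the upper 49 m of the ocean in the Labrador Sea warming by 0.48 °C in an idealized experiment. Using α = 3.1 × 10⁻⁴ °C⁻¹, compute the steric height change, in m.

Δh = αΔT·H = 3.1×10⁻⁴ × 0.48 × 49 = 0.0072912 m

about 0.0073 m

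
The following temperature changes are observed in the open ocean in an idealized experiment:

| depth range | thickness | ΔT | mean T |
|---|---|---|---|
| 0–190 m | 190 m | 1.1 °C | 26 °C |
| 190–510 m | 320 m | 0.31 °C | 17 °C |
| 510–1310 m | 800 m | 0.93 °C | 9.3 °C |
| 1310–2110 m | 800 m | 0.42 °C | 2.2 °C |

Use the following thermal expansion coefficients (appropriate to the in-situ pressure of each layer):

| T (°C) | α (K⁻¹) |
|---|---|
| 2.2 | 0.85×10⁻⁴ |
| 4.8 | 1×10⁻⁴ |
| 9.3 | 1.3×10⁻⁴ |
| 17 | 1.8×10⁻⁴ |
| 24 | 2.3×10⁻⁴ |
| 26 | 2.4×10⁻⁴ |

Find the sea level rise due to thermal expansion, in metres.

Layer 1 at 26 °C → α = 2.4×10⁻⁴ K⁻¹
Layer 2 at 17 °C → α = 1.8×10⁻⁴ K⁻¹
Layer 3 at 9.3 °C → α = 1.3×10⁻⁴ K⁻¹
Layer 4 at 2.2 °C → α = 0.85×10⁻⁴ K⁻¹
190 × 1.1 × 2.4×10⁻⁴ = 0.05016 m
Layer 2: 320 × 0.31 × 1.8×10⁻⁴ = 0.017856 m
510–1310 m: 800 × 1.3×10⁻⁴ × 0.93 = 0.09672 m
0.42 × 800 × 0.85×10⁻⁴ = 0.02856 m
Δh = 0.05016 + 0.017856 + 0.09672 + 0.02856 = 0.193296 m

0.193 m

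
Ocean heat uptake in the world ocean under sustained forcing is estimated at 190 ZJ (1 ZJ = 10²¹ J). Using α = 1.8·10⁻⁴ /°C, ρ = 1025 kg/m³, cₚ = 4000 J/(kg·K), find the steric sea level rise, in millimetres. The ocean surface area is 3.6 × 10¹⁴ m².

Δh = 23 mm

Per unit area: Q = 190×10²¹ / (3.6×10¹⁴) ≈ 5.278×10⁸ J/m²
Δh = αQ/(ρcₚ) = 1.8×10⁻⁴ × 5.278×10⁸ / (1025 × 4000) ≈ 0.023172 m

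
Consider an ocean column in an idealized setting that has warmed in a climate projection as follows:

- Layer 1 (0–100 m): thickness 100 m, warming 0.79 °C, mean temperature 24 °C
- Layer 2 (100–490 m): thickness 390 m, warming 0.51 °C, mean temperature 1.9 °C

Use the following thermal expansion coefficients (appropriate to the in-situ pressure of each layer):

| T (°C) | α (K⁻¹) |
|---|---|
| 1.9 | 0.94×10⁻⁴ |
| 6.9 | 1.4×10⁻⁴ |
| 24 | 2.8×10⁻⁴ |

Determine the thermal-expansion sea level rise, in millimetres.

41 mm of thermosteric rise

Layer 1 at 24 °C → α = 2.8×10⁻⁴ K⁻¹
Layer 2 at 1.9 °C → α = 0.94×10⁻⁴ K⁻¹
0–100 m: 100 × 2.8×10⁻⁴ × 0.79 = 0.02212 m
0.94×10⁻⁴ × 390 × 0.51 = 0.0186966 m
Δh = 0.02212 + 0.0186966 = 0.0408166 m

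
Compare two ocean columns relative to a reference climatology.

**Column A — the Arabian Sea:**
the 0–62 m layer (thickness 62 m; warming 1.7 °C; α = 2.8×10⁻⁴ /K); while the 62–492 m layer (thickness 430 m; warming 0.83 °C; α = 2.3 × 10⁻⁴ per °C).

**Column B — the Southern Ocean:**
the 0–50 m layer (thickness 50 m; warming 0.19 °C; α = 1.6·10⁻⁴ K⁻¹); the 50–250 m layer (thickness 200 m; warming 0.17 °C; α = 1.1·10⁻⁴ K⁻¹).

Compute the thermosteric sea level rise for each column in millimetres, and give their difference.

Δh_A ≈ 112 mm, Δh_B ≈ 5.26 mm; difference ≈ 106 mm

A Layer 1: 1.7 × 2.8×10⁻⁴ × 62 = 0.029512 m
A Layer 2: 2.3×10⁻⁴ × 0.83 × 430 = 0.082087 m
A total: 0.111599 m
B 50 × 1.6×10⁻⁴ × 0.19 = 0.00152 m
B 50–250 m: 1.1×10⁻⁴ × 200 × 0.17 = 0.00374 m
B total: 0.00526 m
Difference: 0.111599 − 0.00526 = 0.106339 m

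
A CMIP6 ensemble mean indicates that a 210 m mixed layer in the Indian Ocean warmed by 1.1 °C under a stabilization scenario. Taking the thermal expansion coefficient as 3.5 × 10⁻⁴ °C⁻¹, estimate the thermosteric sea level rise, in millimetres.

80.9 mm of thermosteric rise

Δh = αΔT·H = 3.5×10⁻⁴ × 1.1 × 210 = 0.08085 m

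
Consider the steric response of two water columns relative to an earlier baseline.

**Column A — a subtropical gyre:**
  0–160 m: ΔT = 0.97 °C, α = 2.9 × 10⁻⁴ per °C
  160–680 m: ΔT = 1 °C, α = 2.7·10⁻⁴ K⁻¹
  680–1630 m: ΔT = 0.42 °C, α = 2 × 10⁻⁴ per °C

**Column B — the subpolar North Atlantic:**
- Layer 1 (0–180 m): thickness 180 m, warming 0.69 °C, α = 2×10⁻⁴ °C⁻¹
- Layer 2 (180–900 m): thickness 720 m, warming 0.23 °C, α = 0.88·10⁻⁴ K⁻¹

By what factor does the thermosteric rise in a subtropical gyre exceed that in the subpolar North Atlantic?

A 0–160 m: 160 × 0.97 × 2.9×10⁻⁴ = 0.045008 m
A 1 × 2.7×10⁻⁴ × 520 = 0.14040 m
A 680–1630 m: 2×10⁻⁴ × 0.42 × 950 = 0.07980 m
A total: 0.265208 m
B 180 × 0.69 × 2×10⁻⁴ = 0.02484 m
B 720 × 0.88×10⁻⁴ × 0.23 = 0.0145728 m
B total: 0.0394128 m
Ratio: 0.265208 / 0.0394128 ≈ 6.729

6.73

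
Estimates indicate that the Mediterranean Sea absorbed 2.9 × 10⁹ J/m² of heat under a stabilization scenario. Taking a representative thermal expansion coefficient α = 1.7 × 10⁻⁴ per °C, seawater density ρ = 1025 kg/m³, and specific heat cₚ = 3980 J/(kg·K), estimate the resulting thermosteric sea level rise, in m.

about 0.121 m

Δh = αQ/(ρcₚ) = 1.7×10⁻⁴ × 2.9×10⁹ / (1025 × 3980) ≈ 0.12085 m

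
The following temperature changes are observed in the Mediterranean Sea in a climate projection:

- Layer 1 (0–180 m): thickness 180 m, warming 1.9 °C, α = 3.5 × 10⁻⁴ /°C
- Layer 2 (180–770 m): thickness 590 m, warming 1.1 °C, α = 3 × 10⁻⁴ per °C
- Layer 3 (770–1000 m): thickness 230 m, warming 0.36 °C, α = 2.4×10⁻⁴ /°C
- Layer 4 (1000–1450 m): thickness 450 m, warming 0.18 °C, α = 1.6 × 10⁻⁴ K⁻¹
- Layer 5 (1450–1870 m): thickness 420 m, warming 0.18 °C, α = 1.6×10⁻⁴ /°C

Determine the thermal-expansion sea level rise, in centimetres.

Δh = 35.9 cm

180 × 1.9 × 3.5×10⁻⁴ = 0.11970 m
180–770 m: 1.1 × 3×10⁻⁴ × 590 = 0.19470 m
770–1000 m: 0.36 × 230 × 2.4×10⁻⁴ = 0.019872 m
1000–1450 m: 450 × 0.18 × 1.6×10⁻⁴ = 0.01296 m
1450–1870 m: 0.18 × 1.6×10⁻⁴ × 420 = 0.012096 m
Δh = 0.11970 + 0.19470 + 0.019872 + 0.01296 + 0.012096 = 0.359328 m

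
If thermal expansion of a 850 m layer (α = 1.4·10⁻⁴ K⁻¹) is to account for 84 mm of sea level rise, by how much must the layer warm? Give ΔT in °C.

about 0.706 °C

ΔT = Δh/(αH) = 0.084 / (1.4×10⁻⁴ × 850) ≈ 0.7059 °C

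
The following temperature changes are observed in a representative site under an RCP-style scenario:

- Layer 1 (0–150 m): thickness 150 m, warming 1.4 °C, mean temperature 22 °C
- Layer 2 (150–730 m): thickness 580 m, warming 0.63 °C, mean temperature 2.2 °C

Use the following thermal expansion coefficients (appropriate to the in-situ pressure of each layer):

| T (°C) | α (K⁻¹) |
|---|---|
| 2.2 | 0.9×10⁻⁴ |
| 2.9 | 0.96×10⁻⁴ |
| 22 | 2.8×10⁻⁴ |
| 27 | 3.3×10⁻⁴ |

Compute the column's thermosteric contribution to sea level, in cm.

9.17 cm

Layer 1 at 22 °C → α = 2.8×10⁻⁴ K⁻¹
Layer 2 at 2.2 °C → α = 0.9×10⁻⁴ K⁻¹
150 × 2.8×10⁻⁴ × 1.4 = 0.05880 m
150–730 m: 0.9×10⁻⁴ × 580 × 0.63 = 0.032886 m
Δh = 0.05880 + 0.032886 = 0.091686 m ≈ 9.17 cm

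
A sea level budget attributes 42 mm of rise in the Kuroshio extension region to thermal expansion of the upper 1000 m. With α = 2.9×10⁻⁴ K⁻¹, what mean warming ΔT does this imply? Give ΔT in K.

0.14 K

ΔT = Δh/(αH) = 0.042 / (2.9×10⁻⁴ × 1000) ≈ 0.1448 K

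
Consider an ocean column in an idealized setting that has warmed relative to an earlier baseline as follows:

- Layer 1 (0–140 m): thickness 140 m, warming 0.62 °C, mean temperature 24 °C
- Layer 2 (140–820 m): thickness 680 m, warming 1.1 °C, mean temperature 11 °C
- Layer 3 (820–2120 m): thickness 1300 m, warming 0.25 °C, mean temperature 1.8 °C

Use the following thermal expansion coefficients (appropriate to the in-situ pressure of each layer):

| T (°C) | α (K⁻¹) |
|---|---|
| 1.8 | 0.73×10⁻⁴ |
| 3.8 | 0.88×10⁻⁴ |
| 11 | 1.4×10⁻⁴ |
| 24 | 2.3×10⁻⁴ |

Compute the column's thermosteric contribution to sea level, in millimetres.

148 mm of thermosteric rise

Layer 1 at 24 °C → α = 2.3×10⁻⁴ K⁻¹
Layer 2 at 11 °C → α = 1.4×10⁻⁴ K⁻¹
Layer 3 at 1.8 °C → α = 0.73×10⁻⁴ K⁻¹
Layer 1: 2.3×10⁻⁴ × 140 × 0.62 = 0.019964 m
140–820 m: 1.1 × 680 × 1.4×10⁻⁴ = 0.10472 m
1300 × 0.25 × 0.73×10⁻⁴ = 0.023725 m
Δh = 0.019964 + 0.10472 + 0.023725 = 0.148409 m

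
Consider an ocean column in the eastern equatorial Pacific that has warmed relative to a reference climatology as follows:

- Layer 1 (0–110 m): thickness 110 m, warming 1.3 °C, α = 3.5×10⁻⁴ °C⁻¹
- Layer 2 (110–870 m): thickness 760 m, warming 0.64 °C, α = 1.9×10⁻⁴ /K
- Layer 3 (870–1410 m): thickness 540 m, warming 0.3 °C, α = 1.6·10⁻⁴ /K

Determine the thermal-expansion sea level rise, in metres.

110 × 3.5×10⁻⁴ × 1.3 = 0.05005 m
Layer 2: 0.64 × 760 × 1.9×10⁻⁴ = 0.092416 m
540 × 1.6×10⁻⁴ × 0.3 = 0.02592 m
Δh = 0.05005 + 0.092416 + 0.02592 = 0.168386 m

0.168 m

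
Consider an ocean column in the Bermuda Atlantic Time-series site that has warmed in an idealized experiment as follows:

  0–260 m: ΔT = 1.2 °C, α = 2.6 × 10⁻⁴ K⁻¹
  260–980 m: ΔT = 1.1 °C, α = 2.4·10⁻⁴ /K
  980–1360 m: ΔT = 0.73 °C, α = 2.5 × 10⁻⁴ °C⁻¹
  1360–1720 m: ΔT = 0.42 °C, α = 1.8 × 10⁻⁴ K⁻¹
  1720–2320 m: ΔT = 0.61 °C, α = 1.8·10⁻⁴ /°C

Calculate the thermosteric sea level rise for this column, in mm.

Layer 1: 1.2 × 260 × 2.6×10⁻⁴ = 0.08112 m
1.1 × 2.4×10⁻⁴ × 720 = 0.19008 m
980–1360 m: 380 × 2.5×10⁻⁴ × 0.73 = 0.06935 m
1.8×10⁻⁴ × 0.42 × 360 = 0.027216 m
600 × 0.61 × 1.8×10⁻⁴ = 0.06588 m
Δh = 0.08112 + 0.19008 + 0.06935 + 0.027216 + 0.06588 = 0.433646 m

434 mm of thermosteric rise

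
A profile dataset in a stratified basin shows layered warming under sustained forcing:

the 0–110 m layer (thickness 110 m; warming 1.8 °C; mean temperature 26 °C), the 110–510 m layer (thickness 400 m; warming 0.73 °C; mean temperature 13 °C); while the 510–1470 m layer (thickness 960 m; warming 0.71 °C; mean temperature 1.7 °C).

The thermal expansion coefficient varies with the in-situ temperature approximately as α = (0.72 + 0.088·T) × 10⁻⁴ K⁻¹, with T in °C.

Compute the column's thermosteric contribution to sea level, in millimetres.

Layer 1: α = (0.72 + 0.088×26)×10⁻⁴ = 3.008×10⁻⁴ K⁻¹
Layer 2: α = (0.72 + 0.088×13)×10⁻⁴ = 1.864×10⁻⁴ K⁻¹
Layer 3: α = (0.72 + 0.088×1.7)×10⁻⁴ = 0.8696×10⁻⁴ K⁻¹
Layer 1: 110 × 1.8 × 3.008×10⁻⁴ = 0.0595584 m
400 × 0.73 × 1.864×10⁻⁴ = 0.0544288 m
510–1470 m: 0.71 × 960 × 0.8696×10⁻⁴ = 0.059271936 m
Δh = 0.0595584 + 0.0544288 + 0.059271936 = 0.173259136 m

about 173 mm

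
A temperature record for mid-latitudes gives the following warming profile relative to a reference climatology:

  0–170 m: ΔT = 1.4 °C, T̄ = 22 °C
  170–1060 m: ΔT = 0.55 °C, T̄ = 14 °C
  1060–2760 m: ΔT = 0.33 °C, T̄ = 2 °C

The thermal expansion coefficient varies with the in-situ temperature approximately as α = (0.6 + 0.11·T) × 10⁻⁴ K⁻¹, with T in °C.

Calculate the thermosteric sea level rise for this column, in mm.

Δh ≈ 223 mm

Layer 1: α = (0.6 + 0.11×22)×10⁻⁴ = 3.02×10⁻⁴ K⁻¹
Layer 2: α = (0.6 + 0.11×14)×10⁻⁴ = 2.14×10⁻⁴ K⁻¹
Layer 3: α = (0.6 + 0.11×2)×10⁻⁴ = 0.82×10⁻⁴ K⁻¹
0–170 m: 1.4 × 3.02×10⁻⁴ × 170 = 0.071876 m
170–1060 m: 890 × 0.55 × 2.14×10⁻⁴ = 0.104753 m
0.82×10⁻⁴ × 1700 × 0.33 = 0.046002 m
Δh = 0.071876 + 0.104753 + 0.046002 = 0.222631 m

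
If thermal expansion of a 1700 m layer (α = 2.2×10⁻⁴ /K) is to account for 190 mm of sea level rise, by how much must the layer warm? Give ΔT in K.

ΔT = Δh/(αH) = 0.19 / (2.2×10⁻⁴ × 1700) ≈ 0.5080 K

about 0.508 K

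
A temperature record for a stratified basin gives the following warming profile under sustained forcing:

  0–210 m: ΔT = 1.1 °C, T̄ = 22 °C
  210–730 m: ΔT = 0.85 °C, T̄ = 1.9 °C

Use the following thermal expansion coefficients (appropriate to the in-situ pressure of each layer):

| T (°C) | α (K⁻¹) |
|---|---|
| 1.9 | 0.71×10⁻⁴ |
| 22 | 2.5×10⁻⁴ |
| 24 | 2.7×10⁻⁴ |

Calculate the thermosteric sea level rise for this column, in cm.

about 8.91 cm

Layer 1 at 22 °C → α = 2.5×10⁻⁴ K⁻¹
Layer 2 at 1.9 °C → α = 0.71×10⁻⁴ K⁻¹
0–210 m: 2.5×10⁻⁴ × 1.1 × 210 = 0.05775 m
Layer 2: 520 × 0.71×10⁻⁴ × 0.85 = 0.031382 m
Δh = 0.05775 + 0.031382 = 0.089132 m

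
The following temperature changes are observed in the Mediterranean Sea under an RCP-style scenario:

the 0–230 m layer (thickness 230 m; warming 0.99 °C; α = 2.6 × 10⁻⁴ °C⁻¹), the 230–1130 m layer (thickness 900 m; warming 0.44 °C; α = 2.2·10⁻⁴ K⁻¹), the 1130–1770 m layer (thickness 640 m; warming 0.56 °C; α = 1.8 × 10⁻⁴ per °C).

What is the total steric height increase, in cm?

21.1 cm of thermosteric rise

Layer 1: 230 × 2.6×10⁻⁴ × 0.99 = 0.059202 m
Layer 2: 900 × 0.44 × 2.2×10⁻⁴ = 0.08712 m
1.8×10⁻⁴ × 0.56 × 640 = 0.064512 m
Δh = 0.059202 + 0.08712 + 0.064512 = 0.210834 m ≈ 21.1 cm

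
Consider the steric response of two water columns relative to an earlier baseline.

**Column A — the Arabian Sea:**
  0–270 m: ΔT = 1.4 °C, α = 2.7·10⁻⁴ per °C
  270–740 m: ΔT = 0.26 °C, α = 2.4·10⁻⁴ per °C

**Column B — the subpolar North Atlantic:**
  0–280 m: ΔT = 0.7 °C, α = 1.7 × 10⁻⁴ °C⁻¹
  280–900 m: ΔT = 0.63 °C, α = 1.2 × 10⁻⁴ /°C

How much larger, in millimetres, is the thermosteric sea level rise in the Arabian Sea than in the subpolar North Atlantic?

51 mm larger

A 0–270 m: 270 × 1.4 × 2.7×10⁻⁴ = 0.10206 m
A 470 × 2.4×10⁻⁴ × 0.26 = 0.029328 m
A total: 0.131388 m
B Layer 1: 0.7 × 280 × 1.7×10⁻⁴ = 0.03332 m
B Layer 2: 1.2×10⁻⁴ × 620 × 0.63 = 0.046872 m
B total: 0.080192 m
Difference: 0.131388 − 0.080192 = 0.051196 m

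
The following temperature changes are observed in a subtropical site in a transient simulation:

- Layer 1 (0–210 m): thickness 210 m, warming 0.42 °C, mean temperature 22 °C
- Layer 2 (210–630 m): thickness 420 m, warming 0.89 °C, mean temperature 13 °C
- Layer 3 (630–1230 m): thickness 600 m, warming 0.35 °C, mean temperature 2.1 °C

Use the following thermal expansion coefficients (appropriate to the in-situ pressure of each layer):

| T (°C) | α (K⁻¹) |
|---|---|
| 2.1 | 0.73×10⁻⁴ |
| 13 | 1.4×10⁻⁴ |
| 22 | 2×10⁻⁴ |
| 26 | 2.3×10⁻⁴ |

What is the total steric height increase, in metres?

Layer 1 at 22 °C → α = 2×10⁻⁴ K⁻¹
Layer 2 at 13 °C → α = 1.4×10⁻⁴ K⁻¹
Layer 3 at 2.1 °C → α = 0.73×10⁻⁴ K⁻¹
0–210 m: 0.42 × 210 × 2×10⁻⁴ = 0.01764 m
0.89 × 420 × 1.4×10⁻⁴ = 0.052332 m
Layer 3: 600 × 0.35 × 0.73×10⁻⁴ = 0.01533 m
Δh = 0.01764 + 0.052332 + 0.01533 = 0.085302 m

Δh = 0.0853 m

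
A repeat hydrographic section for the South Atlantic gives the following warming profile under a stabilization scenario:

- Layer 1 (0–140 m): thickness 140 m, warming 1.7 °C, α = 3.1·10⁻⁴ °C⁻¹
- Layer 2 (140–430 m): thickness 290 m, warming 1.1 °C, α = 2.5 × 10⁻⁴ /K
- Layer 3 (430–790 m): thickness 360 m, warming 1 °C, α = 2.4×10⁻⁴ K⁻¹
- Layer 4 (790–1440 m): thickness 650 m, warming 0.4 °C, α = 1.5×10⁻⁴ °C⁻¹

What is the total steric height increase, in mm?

0–140 m: 140 × 3.1×10⁻⁴ × 1.7 = 0.07378 m
140–430 m: 2.5×10⁻⁴ × 290 × 1.1 = 0.07975 m
1 × 2.4×10⁻⁴ × 360 = 0.08640 m
790–1440 m: 650 × 1.5×10⁻⁴ × 0.4 = 0.03900 m
Δh = 0.07378 + 0.07975 + 0.08640 + 0.03900 = 0.27893 m

280 mm of thermosteric rise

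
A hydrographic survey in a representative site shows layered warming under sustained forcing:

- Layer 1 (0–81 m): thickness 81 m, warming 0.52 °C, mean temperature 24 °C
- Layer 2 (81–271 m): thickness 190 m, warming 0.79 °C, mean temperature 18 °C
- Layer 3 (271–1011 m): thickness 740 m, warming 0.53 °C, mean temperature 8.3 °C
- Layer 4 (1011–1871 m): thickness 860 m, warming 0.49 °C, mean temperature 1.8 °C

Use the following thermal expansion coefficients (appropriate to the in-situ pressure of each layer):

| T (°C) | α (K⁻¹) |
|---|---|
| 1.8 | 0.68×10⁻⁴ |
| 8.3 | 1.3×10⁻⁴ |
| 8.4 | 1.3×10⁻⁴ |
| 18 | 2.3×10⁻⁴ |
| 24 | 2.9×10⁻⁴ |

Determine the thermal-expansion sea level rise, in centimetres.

Layer 1 at 24 °C → α = 2.9×10⁻⁴ K⁻¹
Layer 2 at 18 °C → α = 2.3×10⁻⁴ K⁻¹
Layer 3 at 8.3 °C → α = 1.3×10⁻⁴ K⁻¹
Layer 4 at 1.8 °C → α = 0.68×10⁻⁴ K⁻¹
0–81 m: 0.52 × 81 × 2.9×10⁻⁴ = 0.0122148 m
Layer 2: 0.79 × 190 × 2.3×10⁻⁴ = 0.034523 m
271–1011 m: 1.3×10⁻⁴ × 740 × 0.53 = 0.050986 m
1011–1871 m: 0.68×10⁻⁴ × 0.49 × 860 = 0.0286552 m
Δh = 0.0122148 + 0.034523 + 0.050986 + 0.0286552 = 0.126379 m

13 cm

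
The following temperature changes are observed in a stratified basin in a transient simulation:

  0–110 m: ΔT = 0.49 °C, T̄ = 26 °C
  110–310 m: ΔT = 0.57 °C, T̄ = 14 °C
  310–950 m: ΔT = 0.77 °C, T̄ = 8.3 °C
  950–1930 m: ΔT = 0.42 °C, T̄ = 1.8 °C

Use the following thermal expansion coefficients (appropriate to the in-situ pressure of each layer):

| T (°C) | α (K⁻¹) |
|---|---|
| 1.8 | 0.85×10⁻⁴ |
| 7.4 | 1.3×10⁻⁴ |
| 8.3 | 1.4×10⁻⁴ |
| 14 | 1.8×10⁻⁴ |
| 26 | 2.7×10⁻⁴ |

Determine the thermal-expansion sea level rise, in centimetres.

Layer 1 at 26 °C → α = 2.7×10⁻⁴ K⁻¹
Layer 2 at 14 °C → α = 1.8×10⁻⁴ K⁻¹
Layer 3 at 8.3 °C → α = 1.4×10⁻⁴ K⁻¹
Layer 4 at 1.8 °C → α = 0.85×10⁻⁴ K⁻¹
Layer 1: 110 × 2.7×10⁻⁴ × 0.49 = 0.014553 m
110–310 m: 1.8×10⁻⁴ × 200 × 0.57 = 0.02052 m
310–950 m: 640 × 1.4×10⁻⁴ × 0.77 = 0.068992 m
Layer 4: 980 × 0.42 × 0.85×10⁻⁴ = 0.034986 m
Δh = 0.014553 + 0.02052 + 0.068992 + 0.034986 = 0.139051 m ≈ 13.9 cm

Δh ≈ 13.9 cm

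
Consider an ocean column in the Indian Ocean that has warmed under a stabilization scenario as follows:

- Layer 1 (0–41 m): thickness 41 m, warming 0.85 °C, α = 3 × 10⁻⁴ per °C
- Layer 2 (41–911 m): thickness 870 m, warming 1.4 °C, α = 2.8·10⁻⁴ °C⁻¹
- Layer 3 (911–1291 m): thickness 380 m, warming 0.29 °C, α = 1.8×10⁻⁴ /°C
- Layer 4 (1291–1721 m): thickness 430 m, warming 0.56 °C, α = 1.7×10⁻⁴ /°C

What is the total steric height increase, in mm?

3×10⁻⁴ × 0.85 × 41 = 0.010455 m
Layer 2: 2.8×10⁻⁴ × 1.4 × 870 = 0.34104 m
911–1291 m: 1.8×10⁻⁴ × 0.29 × 380 = 0.019836 m
1291–1721 m: 0.56 × 430 × 1.7×10⁻⁴ = 0.040936 m
Δh = 0.010455 + 0.34104 + 0.019836 + 0.040936 = 0.412267 m ≈ 410 mm

about 410 mm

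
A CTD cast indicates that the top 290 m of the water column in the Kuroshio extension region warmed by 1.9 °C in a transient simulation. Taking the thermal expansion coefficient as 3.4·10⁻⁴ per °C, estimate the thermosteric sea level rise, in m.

0.19 m

Δh = αΔT·H = 3.4×10⁻⁴ × 1.9 × 290 = 0.18734 m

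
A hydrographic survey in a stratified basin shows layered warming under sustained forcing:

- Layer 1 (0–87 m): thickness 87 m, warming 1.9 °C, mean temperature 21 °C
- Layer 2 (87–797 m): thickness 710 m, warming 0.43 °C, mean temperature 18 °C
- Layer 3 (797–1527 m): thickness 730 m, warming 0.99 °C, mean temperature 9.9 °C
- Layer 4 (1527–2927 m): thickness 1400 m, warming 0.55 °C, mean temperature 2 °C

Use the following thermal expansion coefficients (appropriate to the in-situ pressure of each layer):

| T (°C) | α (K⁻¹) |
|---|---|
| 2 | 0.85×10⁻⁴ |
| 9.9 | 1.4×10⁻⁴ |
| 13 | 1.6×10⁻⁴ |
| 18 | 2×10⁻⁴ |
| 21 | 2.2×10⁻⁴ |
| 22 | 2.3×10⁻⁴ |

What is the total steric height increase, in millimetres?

about 264 mm

Layer 1 at 21 °C → α = 2.2×10⁻⁴ K⁻¹
Layer 2 at 18 °C → α = 2×10⁻⁴ K⁻¹
Layer 3 at 9.9 °C → α = 1.4×10⁻⁴ K⁻¹
Layer 4 at 2 °C → α = 0.85×10⁻⁴ K⁻¹
87 × 2.2×10⁻⁴ × 1.9 = 0.036366 m
87–797 m: 0.43 × 710 × 2×10⁻⁴ = 0.06106 m
Layer 3: 0.99 × 1.4×10⁻⁴ × 730 = 0.101178 m
0.85×10⁻⁴ × 1400 × 0.55 = 0.06545 m
Δh = 0.036366 + 0.06106 + 0.101178 + 0.06545 = 0.264054 m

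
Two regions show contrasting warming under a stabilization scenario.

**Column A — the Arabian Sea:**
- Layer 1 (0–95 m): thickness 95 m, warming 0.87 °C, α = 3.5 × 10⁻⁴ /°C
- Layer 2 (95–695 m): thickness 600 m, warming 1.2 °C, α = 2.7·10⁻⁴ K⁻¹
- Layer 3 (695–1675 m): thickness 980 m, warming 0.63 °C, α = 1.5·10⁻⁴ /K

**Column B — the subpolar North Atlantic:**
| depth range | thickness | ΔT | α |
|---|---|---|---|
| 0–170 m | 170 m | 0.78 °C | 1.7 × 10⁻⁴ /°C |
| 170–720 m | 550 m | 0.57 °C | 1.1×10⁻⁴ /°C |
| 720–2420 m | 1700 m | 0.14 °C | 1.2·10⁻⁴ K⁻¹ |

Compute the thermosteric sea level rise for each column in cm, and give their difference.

A 95 × 0.87 × 3.5×10⁻⁴ = 0.0289275 m
A 95–695 m: 1.2 × 2.7×10⁻⁴ × 600 = 0.19440 m
A 695–1675 m: 1.5×10⁻⁴ × 980 × 0.63 = 0.09261 m
A total: 0.3159375 m
B 0–170 m: 0.78 × 1.7×10⁻⁴ × 170 = 0.022542 m
B 170–720 m: 0.57 × 550 × 1.1×10⁻⁴ = 0.034485 m
B 720–2420 m: 0.14 × 1.2×10⁻⁴ × 1700 = 0.02856 m
B total: 0.085587 m
Difference: 0.3159375 − 0.085587 = 0.2303505 m

Δh_A ≈ 31.6 cm, Δh_B ≈ 8.56 cm; difference ≈ 23.0 cm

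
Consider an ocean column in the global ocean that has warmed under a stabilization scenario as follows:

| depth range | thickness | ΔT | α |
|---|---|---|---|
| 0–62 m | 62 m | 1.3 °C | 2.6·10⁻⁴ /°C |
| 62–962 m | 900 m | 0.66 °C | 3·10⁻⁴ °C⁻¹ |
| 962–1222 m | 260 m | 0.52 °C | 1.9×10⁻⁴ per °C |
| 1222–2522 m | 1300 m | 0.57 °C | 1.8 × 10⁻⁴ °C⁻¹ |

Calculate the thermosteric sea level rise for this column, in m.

0.358 m of thermosteric rise

2.6×10⁻⁴ × 62 × 1.3 = 0.020956 m
62–962 m: 3×10⁻⁴ × 0.66 × 900 = 0.17820 m
Layer 3: 1.9×10⁻⁴ × 0.52 × 260 = 0.025688 m
Layer 4: 0.57 × 1300 × 1.8×10⁻⁴ = 0.13338 m
Δh = 0.020956 + 0.17820 + 0.025688 + 0.13338 = 0.358224 m ≈ 0.358 m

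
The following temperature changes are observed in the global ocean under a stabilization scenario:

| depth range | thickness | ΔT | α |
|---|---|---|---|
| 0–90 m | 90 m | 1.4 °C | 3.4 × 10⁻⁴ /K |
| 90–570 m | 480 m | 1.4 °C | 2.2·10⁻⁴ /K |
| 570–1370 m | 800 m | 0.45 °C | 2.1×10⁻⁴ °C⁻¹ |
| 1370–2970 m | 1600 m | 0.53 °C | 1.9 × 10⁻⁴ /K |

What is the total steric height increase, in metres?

0–90 m: 90 × 3.4×10⁻⁴ × 1.4 = 0.04284 m
Layer 2: 1.4 × 2.2×10⁻⁴ × 480 = 0.14784 m
800 × 2.1×10⁻⁴ × 0.45 = 0.07560 m
Layer 4: 1600 × 0.53 × 1.9×10⁻⁴ = 0.16112 m
Δh = 0.04284 + 0.14784 + 0.07560 + 0.16112 = 0.42740 m ≈ 0.43 m

Δh ≈ 0.43 m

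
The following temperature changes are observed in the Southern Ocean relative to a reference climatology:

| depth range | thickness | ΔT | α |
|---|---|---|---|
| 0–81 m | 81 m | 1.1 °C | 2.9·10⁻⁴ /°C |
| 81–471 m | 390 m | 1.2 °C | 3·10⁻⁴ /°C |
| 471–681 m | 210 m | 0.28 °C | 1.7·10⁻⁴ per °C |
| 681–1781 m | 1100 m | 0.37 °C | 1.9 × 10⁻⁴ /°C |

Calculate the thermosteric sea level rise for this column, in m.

Δh = 0.25 m

0–81 m: 2.9×10⁻⁴ × 81 × 1.1 = 0.025839 m
81–471 m: 390 × 1.2 × 3×10⁻⁴ = 0.14040 m
1.7×10⁻⁴ × 210 × 0.28 = 0.009996 m
0.37 × 1.9×10⁻⁴ × 1100 = 0.07733 m
Δh = 0.025839 + 0.14040 + 0.009996 + 0.07733 = 0.253565 m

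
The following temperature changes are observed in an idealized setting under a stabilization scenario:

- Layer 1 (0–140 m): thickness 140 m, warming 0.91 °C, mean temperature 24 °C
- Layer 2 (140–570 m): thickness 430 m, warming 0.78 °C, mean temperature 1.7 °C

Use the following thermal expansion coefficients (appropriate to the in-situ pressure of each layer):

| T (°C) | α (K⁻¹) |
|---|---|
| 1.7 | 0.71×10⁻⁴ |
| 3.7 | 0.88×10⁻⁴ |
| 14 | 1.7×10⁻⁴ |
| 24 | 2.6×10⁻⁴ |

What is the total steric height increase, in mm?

56.9 mm of thermosteric rise

Layer 1 at 24 °C → α = 2.6×10⁻⁴ K⁻¹
Layer 2 at 1.7 °C → α = 0.71×10⁻⁴ K⁻¹
Layer 1: 140 × 2.6×10⁻⁴ × 0.91 = 0.033124 m
Layer 2: 0.78 × 0.71×10⁻⁴ × 430 = 0.0238134 m
Δh = 0.033124 + 0.0238134 = 0.0569374 m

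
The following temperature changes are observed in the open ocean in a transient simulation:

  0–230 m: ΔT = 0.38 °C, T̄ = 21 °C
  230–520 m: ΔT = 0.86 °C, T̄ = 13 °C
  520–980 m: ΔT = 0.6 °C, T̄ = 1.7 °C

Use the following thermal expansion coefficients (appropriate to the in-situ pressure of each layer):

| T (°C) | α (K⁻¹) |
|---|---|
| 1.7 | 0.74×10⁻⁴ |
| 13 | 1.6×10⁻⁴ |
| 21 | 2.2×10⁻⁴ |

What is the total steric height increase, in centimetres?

Δh ≈ 7.96 cm

Layer 1 at 21 °C → α = 2.2×10⁻⁴ K⁻¹
Layer 2 at 13 °C → α = 1.6×10⁻⁴ K⁻¹
Layer 3 at 1.7 °C → α = 0.74×10⁻⁴ K⁻¹
0.38 × 230 × 2.2×10⁻⁴ = 0.019228 m
0.86 × 1.6×10⁻⁴ × 290 = 0.039904 m
Layer 3: 0.74×10⁻⁴ × 0.6 × 460 = 0.020424 m
Δh = 0.019228 + 0.039904 + 0.020424 = 0.079556 m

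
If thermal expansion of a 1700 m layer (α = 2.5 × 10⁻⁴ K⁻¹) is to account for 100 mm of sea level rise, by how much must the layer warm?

ΔT = Δh/(αH) = 0.1 / (2.5×10⁻⁴ × 1700) ≈ 0.2353 K

about 0.235 K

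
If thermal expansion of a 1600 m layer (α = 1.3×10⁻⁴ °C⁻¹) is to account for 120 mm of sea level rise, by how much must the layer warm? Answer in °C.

ΔT ≈ 0.577 °C

ΔT = Δh/(αH) = 0.12 / (1.3×10⁻⁴ × 1600) ≈ 0.5769 °C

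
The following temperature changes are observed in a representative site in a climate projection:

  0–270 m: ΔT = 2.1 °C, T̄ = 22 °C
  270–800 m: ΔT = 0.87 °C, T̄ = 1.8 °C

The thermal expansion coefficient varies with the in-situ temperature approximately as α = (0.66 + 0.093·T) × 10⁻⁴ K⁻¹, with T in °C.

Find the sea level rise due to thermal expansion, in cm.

19 cm

Layer 1: α = (0.66 + 0.093×22)×10⁻⁴ = 2.706×10⁻⁴ K⁻¹
Layer 2: α = (0.66 + 0.093×1.8)×10⁻⁴ = 0.8274×10⁻⁴ K⁻¹
0–270 m: 2.1 × 270 × 2.706×10⁻⁴ = 0.1534302 m
0.87 × 0.8274×10⁻⁴ × 530 = 0.038151414 m
Δh = 0.1534302 + 0.038151414 = 0.191581614 m ≈ 19 cm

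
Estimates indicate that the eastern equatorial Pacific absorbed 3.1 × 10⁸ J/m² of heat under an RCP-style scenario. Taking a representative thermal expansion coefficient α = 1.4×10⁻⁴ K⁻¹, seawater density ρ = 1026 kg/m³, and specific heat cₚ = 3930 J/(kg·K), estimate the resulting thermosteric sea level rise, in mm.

Δh = αQ/(ρcₚ) = 1.4×10⁻⁴ × 3.1×10⁸ / (1026 × 3930) ≈ 0.010763 m

Δh ≈ 10.8 mm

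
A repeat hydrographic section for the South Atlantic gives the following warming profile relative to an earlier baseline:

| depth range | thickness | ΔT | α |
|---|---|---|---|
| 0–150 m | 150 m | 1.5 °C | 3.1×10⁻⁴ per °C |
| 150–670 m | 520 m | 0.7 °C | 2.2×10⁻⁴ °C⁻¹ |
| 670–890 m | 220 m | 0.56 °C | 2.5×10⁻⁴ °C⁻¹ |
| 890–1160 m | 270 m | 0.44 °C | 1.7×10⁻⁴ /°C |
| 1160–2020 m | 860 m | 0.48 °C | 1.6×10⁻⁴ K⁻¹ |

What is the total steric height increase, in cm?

27 cm

Layer 1: 3.1×10⁻⁴ × 1.5 × 150 = 0.06975 m
Layer 2: 2.2×10⁻⁴ × 520 × 0.7 = 0.08008 m
2.5×10⁻⁴ × 220 × 0.56 = 0.03080 m
0.44 × 1.7×10⁻⁴ × 270 = 0.020196 m
0.48 × 860 × 1.6×10⁻⁴ = 0.066048 m
Δh = 0.06975 + 0.08008 + 0.03080 + 0.020196 + 0.066048 = 0.266874 m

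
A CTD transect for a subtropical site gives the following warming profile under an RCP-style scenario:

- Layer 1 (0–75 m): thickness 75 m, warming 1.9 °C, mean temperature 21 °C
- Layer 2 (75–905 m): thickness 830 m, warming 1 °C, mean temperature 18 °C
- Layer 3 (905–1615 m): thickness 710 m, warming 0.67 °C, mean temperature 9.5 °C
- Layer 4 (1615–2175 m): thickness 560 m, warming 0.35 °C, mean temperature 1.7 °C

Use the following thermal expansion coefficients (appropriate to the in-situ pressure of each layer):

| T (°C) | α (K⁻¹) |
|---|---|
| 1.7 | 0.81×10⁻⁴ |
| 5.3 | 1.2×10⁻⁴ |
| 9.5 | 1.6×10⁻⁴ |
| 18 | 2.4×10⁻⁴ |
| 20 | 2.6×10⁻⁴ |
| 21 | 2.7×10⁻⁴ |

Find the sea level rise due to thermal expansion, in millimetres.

Layer 1 at 21 °C → α = 2.7×10⁻⁴ K⁻¹
Layer 2 at 18 °C → α = 2.4×10⁻⁴ K⁻¹
Layer 3 at 9.5 °C → α = 1.6×10⁻⁴ K⁻¹
Layer 4 at 1.7 °C → α = 0.81×10⁻⁴ K⁻¹
0–75 m: 2.7×10⁻⁴ × 75 × 1.9 = 0.038475 m
Layer 2: 830 × 1 × 2.4×10⁻⁴ = 0.19920 m
905–1615 m: 710 × 1.6×10⁻⁴ × 0.67 = 0.076112 m
1615–2175 m: 560 × 0.35 × 0.81×10⁻⁴ = 0.015876 m
Δh = 0.038475 + 0.19920 + 0.076112 + 0.015876 = 0.329663 m ≈ 330 mm

330 mm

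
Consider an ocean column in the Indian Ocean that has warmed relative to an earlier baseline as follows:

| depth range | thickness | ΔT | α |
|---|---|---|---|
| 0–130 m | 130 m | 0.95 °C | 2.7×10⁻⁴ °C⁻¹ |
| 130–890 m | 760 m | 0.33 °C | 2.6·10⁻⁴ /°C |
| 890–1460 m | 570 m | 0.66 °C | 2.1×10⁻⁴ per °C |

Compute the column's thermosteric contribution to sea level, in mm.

Layer 1: 130 × 2.7×10⁻⁴ × 0.95 = 0.033345 m
130–890 m: 2.6×10⁻⁴ × 0.33 × 760 = 0.065208 m
Layer 3: 2.1×10⁻⁴ × 570 × 0.66 = 0.079002 m
Δh = 0.033345 + 0.065208 + 0.079002 = 0.177555 m

Δh = 178 mm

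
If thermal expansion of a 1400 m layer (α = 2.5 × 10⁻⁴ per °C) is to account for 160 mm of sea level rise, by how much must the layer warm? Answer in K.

0.457 K

ΔT = Δh/(αH) = 0.16 / (2.5×10⁻⁴ × 1400) ≈ 0.4571 K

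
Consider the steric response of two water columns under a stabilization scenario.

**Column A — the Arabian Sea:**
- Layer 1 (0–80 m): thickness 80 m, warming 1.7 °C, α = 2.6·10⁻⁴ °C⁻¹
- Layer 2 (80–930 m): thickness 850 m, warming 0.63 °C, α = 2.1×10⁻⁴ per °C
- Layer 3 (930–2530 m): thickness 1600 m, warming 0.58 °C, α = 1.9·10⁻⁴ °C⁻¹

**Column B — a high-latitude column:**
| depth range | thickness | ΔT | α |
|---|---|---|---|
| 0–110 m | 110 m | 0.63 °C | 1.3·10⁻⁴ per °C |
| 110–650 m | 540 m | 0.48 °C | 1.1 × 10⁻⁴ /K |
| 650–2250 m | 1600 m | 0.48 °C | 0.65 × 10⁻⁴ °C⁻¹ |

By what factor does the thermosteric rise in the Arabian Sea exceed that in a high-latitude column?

3.71

A 1.7 × 80 × 2.6×10⁻⁴ = 0.03536 m
A Layer 2: 0.63 × 850 × 2.1×10⁻⁴ = 0.112455 m
A 0.58 × 1.9×10⁻⁴ × 1600 = 0.17632 m
A total: 0.324135 m
B Layer 1: 1.3×10⁻⁴ × 110 × 0.63 = 0.009009 m
B Layer 2: 1.1×10⁻⁴ × 540 × 0.48 = 0.028512 m
B 1600 × 0.65×10⁻⁴ × 0.48 = 0.04992 m
B total: 0.087441 m
Ratio: 0.324135 / 0.087441 ≈ 3.707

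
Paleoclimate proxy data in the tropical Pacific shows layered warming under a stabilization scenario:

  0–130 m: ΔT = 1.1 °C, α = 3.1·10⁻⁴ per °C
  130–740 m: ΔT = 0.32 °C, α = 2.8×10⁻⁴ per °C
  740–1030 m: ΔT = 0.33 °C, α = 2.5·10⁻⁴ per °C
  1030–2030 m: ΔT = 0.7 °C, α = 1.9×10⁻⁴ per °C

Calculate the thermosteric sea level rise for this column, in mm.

Δh = 256 mm

130 × 1.1 × 3.1×10⁻⁴ = 0.04433 m
130–740 m: 2.8×10⁻⁴ × 610 × 0.32 = 0.054656 m
0.33 × 290 × 2.5×10⁻⁴ = 0.023925 m
1000 × 0.7 × 1.9×10⁻⁴ = 0.13300 m
Δh = 0.04433 + 0.054656 + 0.023925 + 0.13300 = 0.255911 m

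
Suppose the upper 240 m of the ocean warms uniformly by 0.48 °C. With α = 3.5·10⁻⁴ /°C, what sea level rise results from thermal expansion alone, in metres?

Δh = αΔT·H = 3.5×10⁻⁴ × 0.48 × 240 = 0.04032 m

0.0403 m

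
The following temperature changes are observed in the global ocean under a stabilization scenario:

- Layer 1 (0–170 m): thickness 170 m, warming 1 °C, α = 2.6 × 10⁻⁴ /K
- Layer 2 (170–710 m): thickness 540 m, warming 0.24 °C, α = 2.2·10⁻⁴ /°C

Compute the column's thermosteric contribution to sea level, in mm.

0–170 m: 170 × 1 × 2.6×10⁻⁴ = 0.04420 m
540 × 2.2×10⁻⁴ × 0.24 = 0.028512 m
Δh = 0.04420 + 0.028512 = 0.072712 m

about 72.7 mm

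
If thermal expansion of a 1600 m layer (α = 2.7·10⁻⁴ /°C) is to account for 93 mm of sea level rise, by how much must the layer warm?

about 0.215 °C

ΔT = Δh/(αH) = 0.093 / (2.7×10⁻⁴ × 1600) ≈ 0.2153 °C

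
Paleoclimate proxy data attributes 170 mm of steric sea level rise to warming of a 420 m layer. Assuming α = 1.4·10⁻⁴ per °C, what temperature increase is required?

2.89 °C

ΔT = Δh/(αH) = 0.17 / (1.4×10⁻⁴ × 420) ≈ 2.891 °C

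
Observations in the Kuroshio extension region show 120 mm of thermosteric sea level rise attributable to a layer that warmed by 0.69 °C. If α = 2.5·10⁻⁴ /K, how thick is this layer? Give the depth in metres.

about 696 m

H = Δh/(αΔT) = 0.12 / (2.5×10⁻⁴ × 0.69) ≈ 695.7 m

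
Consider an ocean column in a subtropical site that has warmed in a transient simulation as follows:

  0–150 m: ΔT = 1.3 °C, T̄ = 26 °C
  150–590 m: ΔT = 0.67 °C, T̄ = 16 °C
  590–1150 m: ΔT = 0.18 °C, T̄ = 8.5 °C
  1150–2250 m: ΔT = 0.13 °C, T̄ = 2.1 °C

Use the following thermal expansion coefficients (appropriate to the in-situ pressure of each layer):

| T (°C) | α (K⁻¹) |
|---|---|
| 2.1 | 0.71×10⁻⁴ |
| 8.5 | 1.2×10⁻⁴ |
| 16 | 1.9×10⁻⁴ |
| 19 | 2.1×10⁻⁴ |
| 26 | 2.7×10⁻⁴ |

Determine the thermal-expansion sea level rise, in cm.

13 cm

Layer 1 at 26 °C → α = 2.7×10⁻⁴ K⁻¹
Layer 2 at 16 °C → α = 1.9×10⁻⁴ K⁻¹
Layer 3 at 8.5 °C → α = 1.2×10⁻⁴ K⁻¹
Layer 4 at 2.1 °C → α = 0.71×10⁻⁴ K⁻¹
0–150 m: 2.7×10⁻⁴ × 150 × 1.3 = 0.05265 m
150–590 m: 0.67 × 1.9×10⁻⁴ × 440 = 0.056012 m
590–1150 m: 0.18 × 1.2×10⁻⁴ × 560 = 0.012096 m
0.13 × 0.71×10⁻⁴ × 1100 = 0.010153 m
Δh = 0.05265 + 0.056012 + 0.012096 + 0.010153 = 0.130911 m ≈ 13 cm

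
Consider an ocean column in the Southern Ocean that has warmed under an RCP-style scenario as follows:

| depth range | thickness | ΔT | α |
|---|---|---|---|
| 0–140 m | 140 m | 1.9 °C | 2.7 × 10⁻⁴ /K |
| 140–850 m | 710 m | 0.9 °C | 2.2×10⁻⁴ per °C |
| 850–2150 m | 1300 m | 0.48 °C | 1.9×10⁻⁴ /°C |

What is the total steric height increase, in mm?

331 mm of thermosteric rise

140 × 1.9 × 2.7×10⁻⁴ = 0.07182 m
0.9 × 2.2×10⁻⁴ × 710 = 0.14058 m
850–2150 m: 1300 × 0.48 × 1.9×10⁻⁴ = 0.11856 m
Δh = 0.07182 + 0.14058 + 0.11856 = 0.33096 m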